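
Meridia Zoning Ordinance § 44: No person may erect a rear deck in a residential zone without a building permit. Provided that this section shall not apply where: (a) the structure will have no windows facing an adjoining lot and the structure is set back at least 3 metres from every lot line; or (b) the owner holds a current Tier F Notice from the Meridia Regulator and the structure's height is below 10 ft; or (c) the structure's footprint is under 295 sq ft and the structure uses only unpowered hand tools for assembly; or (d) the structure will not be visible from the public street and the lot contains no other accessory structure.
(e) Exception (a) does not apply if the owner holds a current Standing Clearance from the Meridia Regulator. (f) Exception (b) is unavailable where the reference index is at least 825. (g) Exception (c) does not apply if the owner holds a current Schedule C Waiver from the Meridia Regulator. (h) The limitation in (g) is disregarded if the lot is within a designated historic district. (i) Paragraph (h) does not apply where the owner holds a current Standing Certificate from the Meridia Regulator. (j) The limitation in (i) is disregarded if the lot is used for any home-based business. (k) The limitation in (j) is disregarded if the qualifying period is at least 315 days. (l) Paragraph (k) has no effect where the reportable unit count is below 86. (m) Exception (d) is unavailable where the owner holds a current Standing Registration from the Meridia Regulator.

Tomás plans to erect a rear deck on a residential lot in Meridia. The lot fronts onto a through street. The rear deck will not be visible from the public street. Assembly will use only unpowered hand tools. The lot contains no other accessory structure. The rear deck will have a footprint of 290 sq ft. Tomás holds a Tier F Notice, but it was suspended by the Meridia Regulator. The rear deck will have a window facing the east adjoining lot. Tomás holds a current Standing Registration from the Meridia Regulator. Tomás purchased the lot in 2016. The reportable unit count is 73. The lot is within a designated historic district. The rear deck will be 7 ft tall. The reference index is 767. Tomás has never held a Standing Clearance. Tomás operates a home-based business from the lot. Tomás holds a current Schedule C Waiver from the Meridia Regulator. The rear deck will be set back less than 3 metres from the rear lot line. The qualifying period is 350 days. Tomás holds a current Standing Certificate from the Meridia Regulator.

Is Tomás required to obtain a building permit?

Exception (a) fails — a window faces an adjoining lot.
Exception (b) fails — no current Tier F Notice is held.
All of (c)'s requirements are met (the structure's footprint is 290 sq ft, under the 295 sq ft limit; assembly uses only hand tools). Applying paragraphs (g)–(l): (g) would limit (c) — a current Schedule C Waiver is held — but (h) sets (g) aside: (h) is triggered — the lot is in a historic district. (i) would limit (h) — a current Standing Certificate is held — but (j) sets (i) aside: (j) operates against (i): a home-based business operates on the lot. (k) is triggered (the qualifying period is 350 days, meeting the 315 days threshold), but yields to (l): (l) operates — the reportable unit count is 73, below the 86 limit. Exception (c) stands.
Exception (d) is satisfied on its face — the structure will not be visible from the street; the lot has no other accessory structure. But: (m) operates — a current Standing Registration is held. (d) is therefore removed.

No — exception (c) applies; Tomás does not need a building permit.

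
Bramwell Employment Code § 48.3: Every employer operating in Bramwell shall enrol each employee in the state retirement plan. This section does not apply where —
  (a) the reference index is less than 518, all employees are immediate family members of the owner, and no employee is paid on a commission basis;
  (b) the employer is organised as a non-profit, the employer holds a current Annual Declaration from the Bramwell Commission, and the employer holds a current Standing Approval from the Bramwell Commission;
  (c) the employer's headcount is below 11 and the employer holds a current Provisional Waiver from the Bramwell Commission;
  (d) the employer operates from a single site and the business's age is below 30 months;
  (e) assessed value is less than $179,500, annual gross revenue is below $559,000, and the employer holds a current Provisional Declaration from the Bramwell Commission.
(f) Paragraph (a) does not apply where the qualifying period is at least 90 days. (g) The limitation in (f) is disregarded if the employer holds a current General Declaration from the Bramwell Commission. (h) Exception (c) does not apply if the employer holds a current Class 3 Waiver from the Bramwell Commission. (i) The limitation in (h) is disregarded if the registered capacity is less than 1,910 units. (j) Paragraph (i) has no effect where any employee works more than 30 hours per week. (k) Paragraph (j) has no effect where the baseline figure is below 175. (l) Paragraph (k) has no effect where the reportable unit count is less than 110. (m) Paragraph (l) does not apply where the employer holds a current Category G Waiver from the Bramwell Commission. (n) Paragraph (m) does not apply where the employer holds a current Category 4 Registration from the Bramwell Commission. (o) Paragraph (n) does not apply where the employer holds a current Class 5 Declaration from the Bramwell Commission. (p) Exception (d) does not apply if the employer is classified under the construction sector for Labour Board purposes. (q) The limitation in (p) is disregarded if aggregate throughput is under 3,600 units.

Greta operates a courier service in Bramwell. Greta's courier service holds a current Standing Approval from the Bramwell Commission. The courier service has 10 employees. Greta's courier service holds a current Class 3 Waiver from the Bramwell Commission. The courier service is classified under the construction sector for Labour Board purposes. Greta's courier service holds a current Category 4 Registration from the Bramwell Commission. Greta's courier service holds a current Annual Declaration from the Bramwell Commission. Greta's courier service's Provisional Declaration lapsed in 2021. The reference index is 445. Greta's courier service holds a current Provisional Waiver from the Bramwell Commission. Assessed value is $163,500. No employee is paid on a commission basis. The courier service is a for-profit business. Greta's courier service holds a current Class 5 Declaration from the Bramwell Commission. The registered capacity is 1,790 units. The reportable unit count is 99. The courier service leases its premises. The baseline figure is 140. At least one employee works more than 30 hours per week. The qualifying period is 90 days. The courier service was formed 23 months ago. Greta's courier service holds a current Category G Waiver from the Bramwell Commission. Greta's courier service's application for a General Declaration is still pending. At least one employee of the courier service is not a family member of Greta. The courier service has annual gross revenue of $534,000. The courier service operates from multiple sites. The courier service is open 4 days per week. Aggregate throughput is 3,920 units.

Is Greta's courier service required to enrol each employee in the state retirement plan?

Exception (a) fails — at least one employee is not a family member.
Exception (b) does not apply: the employer is for-profit.
Exception (c) is satisfied on its face — the employer's headcount is 10, below the 11 limit; a current Provisional Waiver is held. As to paragraphs (h)–(o): (h) operates (a current Class 3 Waiver is held), but is overridden by (i): (i) is engaged — the registered capacity is 1,790 units, less than the 1,910 units limit. (j) would limit (i) — at least one employee exceeds 30 hours/week — but (k) sets (j) aside: (k) operates against (j): the baseline figure is 140, below the 175 limit. (l) would limit (k) — the reportable unit count is 99, less than the 110 limit — but (m) sets (l) aside: (m) operates against (l): a current Category G Waiver is held. (n) is engaged (a current Category 4 Registration is held), but yields to (o): (o) operates — a current Class 5 Declaration is held. So (c) applies.
Exception (d) requires that the employer operates from a single site; but the employer operates from multiple sites, so (d) is unavailable.
Exception (e) does not apply: there is no Provisional Declaration in force.

No — exception (c) applies; Greta's courier service is not required to enrol each employee in the state retirement plan.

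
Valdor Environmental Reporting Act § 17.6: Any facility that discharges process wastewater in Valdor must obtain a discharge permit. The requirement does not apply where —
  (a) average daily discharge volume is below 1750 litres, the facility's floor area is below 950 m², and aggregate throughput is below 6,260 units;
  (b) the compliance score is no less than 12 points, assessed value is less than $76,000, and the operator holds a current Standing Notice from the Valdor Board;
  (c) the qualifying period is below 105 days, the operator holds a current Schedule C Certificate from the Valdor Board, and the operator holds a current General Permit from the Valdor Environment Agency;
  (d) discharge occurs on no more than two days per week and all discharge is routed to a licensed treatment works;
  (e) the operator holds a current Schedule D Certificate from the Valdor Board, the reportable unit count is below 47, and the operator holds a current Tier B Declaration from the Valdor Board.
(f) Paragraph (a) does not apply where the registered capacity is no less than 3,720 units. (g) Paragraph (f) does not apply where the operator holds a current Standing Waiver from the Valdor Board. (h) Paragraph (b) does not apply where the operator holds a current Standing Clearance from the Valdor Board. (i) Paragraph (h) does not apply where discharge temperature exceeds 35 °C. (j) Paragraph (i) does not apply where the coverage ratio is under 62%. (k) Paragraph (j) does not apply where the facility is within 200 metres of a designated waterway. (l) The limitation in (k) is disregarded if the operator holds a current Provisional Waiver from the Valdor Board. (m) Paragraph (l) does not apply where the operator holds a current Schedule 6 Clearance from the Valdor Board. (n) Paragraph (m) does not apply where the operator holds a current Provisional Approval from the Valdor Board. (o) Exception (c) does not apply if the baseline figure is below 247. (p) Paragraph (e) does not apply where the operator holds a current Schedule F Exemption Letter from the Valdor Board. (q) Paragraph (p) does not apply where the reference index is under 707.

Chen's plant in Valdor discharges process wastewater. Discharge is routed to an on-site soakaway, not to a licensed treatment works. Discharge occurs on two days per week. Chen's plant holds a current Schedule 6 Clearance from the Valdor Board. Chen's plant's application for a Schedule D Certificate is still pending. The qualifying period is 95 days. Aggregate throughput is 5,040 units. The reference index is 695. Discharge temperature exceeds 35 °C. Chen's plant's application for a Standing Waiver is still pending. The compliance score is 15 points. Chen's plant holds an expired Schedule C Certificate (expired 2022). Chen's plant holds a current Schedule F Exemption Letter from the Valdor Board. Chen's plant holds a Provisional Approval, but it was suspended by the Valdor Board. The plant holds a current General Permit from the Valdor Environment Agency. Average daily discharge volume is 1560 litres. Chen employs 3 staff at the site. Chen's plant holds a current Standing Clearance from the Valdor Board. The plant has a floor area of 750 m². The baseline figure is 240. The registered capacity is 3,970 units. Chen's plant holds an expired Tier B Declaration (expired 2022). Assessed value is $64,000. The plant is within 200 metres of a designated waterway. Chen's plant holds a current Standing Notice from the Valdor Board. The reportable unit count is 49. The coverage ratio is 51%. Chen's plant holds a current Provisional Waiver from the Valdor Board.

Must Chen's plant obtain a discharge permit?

No — exception (b) applies; Chen's plant is not required to obtain a discharge permit.

Exception (a)'s conditions are all satisfied: average daily discharge volume is 1560 litres, below the 1750 litres limit; the facility's floor area is 750 m², below the 950 m² limit; aggregate throughput is 5,040 units, below the 6,260 units limit. But: (f) applies — the registered capacity is 3,970 units, meeting the 3,720 units threshold. (g) is not engaged (no current Standing Waiver is held), so (f) stands. (a) is therefore removed.
All of (b)'s requirements are met (the compliance score is 15 points, meeting the 12 points threshold; assessed value is $64,000, less than the $76,000 limit; a current Standing Notice is held). Under paragraphs (h)–(n): (h) is triggered (a current Standing Clearance is held), but is itself disapplied by (i): (i) applies — discharge temperature exceeds 35 °C. (j) would limit (i) — the coverage ratio is 51%, under the 62% limit — but (k) sets (j) aside: (k) operates — the plant is within 200 m of a designated waterway. (l) is engaged (a current Provisional Waiver is held), but yields to (m): (m) applies — a current Schedule 6 Clearance is held. (n) is inapplicable (no current Provisional Approval is held), so (m) stands. So (b) applies.
Exception (c) fails — no current Schedule C Certificate is held.
Exception (d) fails — discharge is not routed to a licensed treatment works.
Exception (e) does not apply: there is no Schedule D Certificate in force.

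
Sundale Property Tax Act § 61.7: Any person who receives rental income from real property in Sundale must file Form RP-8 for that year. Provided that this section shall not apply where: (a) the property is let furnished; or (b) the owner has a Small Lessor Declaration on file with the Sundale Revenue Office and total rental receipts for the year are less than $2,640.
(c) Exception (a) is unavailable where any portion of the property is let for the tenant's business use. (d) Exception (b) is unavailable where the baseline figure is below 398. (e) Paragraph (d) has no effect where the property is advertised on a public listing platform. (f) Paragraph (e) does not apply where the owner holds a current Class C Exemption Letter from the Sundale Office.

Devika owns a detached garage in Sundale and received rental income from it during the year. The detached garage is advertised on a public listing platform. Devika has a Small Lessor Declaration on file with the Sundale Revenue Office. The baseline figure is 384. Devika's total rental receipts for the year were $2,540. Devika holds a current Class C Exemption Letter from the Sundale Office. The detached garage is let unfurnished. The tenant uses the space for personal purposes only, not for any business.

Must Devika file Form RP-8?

Exception (a) does not apply: the property is let unfurnished.
Exception (b) is satisfied on its face — a Small Lessor Declaration is on file; total rental receipts for the year are $2,540, less than the $2,640 limit. But: (d) is triggered — the baseline figure is 384, below the 398 limit. (e) would limit (d) — the property is publicly advertised — but (f) sets (e) aside: (f) is engaged — a current Class C Exemption Letter is held. So (b) is unavailable.
Every exception is unavailable, so the rule governs.

Yes — Devika must file Form RP-8.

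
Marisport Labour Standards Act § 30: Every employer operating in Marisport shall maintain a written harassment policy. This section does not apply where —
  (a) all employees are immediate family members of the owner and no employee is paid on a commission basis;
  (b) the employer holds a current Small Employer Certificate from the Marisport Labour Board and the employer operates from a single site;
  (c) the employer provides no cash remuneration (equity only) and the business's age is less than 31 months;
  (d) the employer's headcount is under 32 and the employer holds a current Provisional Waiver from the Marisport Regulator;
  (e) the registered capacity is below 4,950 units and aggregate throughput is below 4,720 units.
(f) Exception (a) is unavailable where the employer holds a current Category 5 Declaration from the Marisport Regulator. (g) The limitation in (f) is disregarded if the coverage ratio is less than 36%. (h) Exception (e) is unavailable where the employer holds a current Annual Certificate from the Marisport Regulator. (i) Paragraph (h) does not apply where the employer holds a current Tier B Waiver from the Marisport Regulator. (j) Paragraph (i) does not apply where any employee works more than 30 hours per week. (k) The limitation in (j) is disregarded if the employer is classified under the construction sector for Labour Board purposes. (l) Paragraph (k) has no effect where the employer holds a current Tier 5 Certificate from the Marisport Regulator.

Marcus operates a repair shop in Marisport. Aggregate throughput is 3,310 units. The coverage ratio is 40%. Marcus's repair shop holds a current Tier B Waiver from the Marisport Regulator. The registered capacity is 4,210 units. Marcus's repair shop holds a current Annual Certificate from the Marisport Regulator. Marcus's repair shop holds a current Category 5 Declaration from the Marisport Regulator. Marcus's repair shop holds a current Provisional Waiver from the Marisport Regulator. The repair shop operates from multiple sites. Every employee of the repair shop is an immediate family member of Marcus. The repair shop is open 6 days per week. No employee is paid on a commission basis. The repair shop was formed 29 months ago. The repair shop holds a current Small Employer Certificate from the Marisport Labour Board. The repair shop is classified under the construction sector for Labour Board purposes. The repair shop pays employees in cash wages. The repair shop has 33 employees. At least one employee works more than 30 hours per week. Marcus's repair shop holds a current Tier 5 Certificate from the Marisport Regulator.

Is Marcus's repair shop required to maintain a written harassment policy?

Yes — Marcus's repair shop must maintain a written harassment policy.

Exception (a) is satisfied on its face — every employee is an immediate family member; no employee is paid on commission. Turning to paragraphs (f)–(g): (f) operates against (a): a current Category 5 Declaration is held. (g) is not engaged (the coverage ratio is 40%, not less than 36%), so (f) stands. So (a) is unavailable.
Exception (b) does not apply: the employer operates from multiple sites.
Exception (c) does not apply: employees are paid cash wages.
Exception (d) does not apply: the employer's headcount is 33, not under 32.
Exception (e) is satisfied on its face — the registered capacity is 4,210 units, below the 4,950 units limit; aggregate throughput is 3,310 units, below the 4,720 units limit. But applying paragraphs (h)–(l): (h) operates against (e): a current Annual Certificate is held. (i) would limit (h) — a current Tier B Waiver is held — but (j) sets (i) aside: (j) applies — at least one employee exceeds 30 hours/week. (k) operates (the repair shop is classified under the construction sector), but is set aside by (l): (l) operates against (k): a current Tier 5 Certificate is held. So (e) is unavailable.
No exception is made out. Marcus's repair shop falls within the general rule.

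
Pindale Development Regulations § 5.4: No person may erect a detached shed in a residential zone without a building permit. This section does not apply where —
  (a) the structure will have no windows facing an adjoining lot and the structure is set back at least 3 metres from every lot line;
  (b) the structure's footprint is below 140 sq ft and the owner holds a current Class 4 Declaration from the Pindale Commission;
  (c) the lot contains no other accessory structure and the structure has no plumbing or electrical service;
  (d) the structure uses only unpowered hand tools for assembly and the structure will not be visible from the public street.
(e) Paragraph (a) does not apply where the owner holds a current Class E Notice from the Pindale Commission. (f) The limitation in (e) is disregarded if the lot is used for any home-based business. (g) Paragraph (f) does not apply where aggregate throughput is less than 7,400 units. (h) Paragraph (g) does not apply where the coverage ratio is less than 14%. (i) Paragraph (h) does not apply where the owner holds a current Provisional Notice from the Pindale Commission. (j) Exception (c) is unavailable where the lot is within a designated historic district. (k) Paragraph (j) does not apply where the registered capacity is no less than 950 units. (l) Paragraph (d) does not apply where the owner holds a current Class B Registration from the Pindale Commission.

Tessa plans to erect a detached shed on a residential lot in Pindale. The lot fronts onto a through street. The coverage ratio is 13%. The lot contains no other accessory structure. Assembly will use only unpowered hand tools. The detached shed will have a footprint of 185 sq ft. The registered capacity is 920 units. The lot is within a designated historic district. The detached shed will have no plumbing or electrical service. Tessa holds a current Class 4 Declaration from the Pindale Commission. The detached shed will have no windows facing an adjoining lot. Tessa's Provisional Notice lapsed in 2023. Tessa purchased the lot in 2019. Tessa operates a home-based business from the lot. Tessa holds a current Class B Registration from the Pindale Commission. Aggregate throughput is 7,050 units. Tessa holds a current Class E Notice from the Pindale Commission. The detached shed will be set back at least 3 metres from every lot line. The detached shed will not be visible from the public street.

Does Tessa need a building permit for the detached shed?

All of (a)'s requirements are met (no windows face an adjoining lot; the setback is at least 3 m on every side). Under paragraphs (e)–(i): (e) is triggered (a current Class E Notice is held), but yields to (f): (f) operates against (e): a home-based business operates on the lot. (g) would limit (f) — aggregate throughput is 7,050 units, less than the 7,400 units limit — but (h) sets (g) aside: (h) operates against (g): the coverage ratio is 13%, less than the 14% limit. (i), which would lift (h), is inapplicable — the Provisional Notice is not current. Exception (a) stands.
Exception (b) requires that the structure's footprint is below 140 sq ft; but the structure's footprint is 185 sq ft, not below 140 sq ft, so (b) is unavailable.
Exception (c)'s conditions are all satisfied: the lot has no other accessory structure; there is no plumbing or electrical service. However, paragraphs (j)–(k) must be considered: (j) operates against (c): the lot is in a historic district. (k), which would lift (j), does not operate here — the registered capacity is 920 units, short of 950 units. So (c) is unavailable.
All of (d)'s requirements are met (assembly uses only hand tools; the structure will not be visible from the street). However, paragraph (l) must be considered: (l) applies — a current Class B Registration is held. (d) is therefore removed.

No — exception (a) applies; Tessa does not need a building permit.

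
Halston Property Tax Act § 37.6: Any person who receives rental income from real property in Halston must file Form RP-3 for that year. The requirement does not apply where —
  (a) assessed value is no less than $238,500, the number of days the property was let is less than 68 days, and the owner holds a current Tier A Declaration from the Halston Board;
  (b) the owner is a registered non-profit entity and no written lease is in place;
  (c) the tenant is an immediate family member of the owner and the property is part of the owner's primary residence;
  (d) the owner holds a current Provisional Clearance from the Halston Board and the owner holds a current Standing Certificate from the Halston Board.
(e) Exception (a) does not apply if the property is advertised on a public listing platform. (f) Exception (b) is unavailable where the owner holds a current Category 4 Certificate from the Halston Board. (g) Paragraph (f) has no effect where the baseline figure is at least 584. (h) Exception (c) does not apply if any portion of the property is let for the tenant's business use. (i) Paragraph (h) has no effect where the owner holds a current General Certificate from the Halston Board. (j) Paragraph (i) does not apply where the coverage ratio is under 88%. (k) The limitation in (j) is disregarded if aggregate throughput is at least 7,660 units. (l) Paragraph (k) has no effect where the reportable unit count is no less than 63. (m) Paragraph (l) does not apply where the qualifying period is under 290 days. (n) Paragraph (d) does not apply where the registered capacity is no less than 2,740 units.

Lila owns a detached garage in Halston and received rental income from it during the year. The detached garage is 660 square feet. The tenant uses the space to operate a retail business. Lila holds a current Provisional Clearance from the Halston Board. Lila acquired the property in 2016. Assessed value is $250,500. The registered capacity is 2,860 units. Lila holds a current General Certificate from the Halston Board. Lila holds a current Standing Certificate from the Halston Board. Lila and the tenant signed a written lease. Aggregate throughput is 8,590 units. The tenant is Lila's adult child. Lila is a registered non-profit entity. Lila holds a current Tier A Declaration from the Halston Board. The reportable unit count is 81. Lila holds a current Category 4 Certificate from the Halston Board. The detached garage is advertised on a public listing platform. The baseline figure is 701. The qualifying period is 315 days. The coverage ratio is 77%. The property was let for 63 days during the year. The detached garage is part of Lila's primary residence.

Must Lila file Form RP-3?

Yes — Lila must file Form RP-3.

Exception (a) is satisfied on its face — assessed value is $250,500, meeting the $238,500 threshold; the number of days the property was let is 63 days, less than the 68 days limit; a current Tier A Declaration is held. But: (e) applies — the property is publicly advertised. So (a) is unavailable.
Exception (b) fails — a written lease is in place.
Exception (c)'s conditions are all satisfied: the tenant is an immediate family member; the detached garage is part of the primary residence. Turning to paragraphs (h)–(m): (h) is triggered — the space is let for business use. (i) operates (a current General Certificate is held), but is itself disapplied by (j): (j) is triggered — the coverage ratio is 77%, under the 88% limit. (k) would limit (j) — aggregate throughput is 8,590 units, meeting the 7,660 units threshold — but (l) sets (k) aside: (l) operates against (k): the reportable unit count is 81, meeting the 63 threshold. (m), which would lift (l), is not triggered — the qualifying period is 315 days, not under 290 days. So (c) is unavailable.
Exception (d): a current Provisional Clearance is held; a current Standing Certificate is held — every condition holds. However, paragraph (n) must be considered: (n) is engaged — the registered capacity is 2,860 units, meeting the 2,740 units threshold. (d) is therefore removed.
No exception applies. The general rule governs.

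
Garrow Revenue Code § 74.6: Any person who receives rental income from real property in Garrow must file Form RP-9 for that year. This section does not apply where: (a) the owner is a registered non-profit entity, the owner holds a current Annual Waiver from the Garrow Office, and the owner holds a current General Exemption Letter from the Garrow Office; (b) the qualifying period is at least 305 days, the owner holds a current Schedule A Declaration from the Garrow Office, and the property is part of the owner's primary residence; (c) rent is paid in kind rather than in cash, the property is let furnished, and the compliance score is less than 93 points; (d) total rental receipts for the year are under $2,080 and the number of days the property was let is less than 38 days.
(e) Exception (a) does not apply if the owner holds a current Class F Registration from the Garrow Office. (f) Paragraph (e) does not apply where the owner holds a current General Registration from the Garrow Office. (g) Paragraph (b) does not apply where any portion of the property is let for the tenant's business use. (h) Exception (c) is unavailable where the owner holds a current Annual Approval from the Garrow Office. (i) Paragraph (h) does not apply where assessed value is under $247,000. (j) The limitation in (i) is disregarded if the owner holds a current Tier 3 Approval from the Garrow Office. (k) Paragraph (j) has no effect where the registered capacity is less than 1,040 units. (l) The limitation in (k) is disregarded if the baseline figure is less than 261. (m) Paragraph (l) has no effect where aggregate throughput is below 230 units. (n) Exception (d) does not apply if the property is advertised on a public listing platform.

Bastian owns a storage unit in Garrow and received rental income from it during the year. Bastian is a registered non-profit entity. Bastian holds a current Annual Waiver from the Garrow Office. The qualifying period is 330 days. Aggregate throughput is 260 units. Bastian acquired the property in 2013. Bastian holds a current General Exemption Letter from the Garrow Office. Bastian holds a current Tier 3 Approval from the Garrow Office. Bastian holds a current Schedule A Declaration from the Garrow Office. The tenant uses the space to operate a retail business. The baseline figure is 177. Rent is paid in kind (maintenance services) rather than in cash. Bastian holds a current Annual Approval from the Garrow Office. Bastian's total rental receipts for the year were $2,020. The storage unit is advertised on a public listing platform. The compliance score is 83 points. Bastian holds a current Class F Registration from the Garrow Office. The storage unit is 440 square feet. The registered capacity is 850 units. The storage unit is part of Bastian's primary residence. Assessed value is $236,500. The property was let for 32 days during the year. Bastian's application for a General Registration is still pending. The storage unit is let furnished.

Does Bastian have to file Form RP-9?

Yes — Bastian must file Form RP-9.

Exception (a) is satisfied on its face — Bastian is a registered non-profit; a current Annual Waiver is held; a current General Exemption Letter is held. However, paragraphs (e)–(f) must be considered: (e) operates against (a): a current Class F Registration is held. (f), which would lift (e), is inapplicable — no current General Registration is held. Exception (a) does not apply.
Exception (b): the qualifying period is 330 days, meeting the 305 days threshold; a current Schedule A Declaration is held; the storage unit is part of the primary residence — every condition holds. However, paragraph (g) must be considered: (g) operates against (b): the space is let for business use. Exception (b) does not apply.
Exception (c) is satisfied on its face — rent is paid in kind; the property is let furnished; the compliance score is 83 points, less than the 93 points limit. But applying paragraphs (h)–(m): (h) operates against (c): a current Annual Approval is held. (i) applies (assessed value is $236,500, under the $247,000 limit), but is displaced by (j): (j) is engaged — a current Tier 3 Approval is held. (k) applies (the registered capacity is 850 units, less than the 1,040 units limit), but yields to (l): (l) operates — the baseline figure is 177, less than the 261 limit. (m) does not operate here (aggregate throughput is 260 units, not below 230 units), so (l) stands. So (c) is unavailable.
All of (d)'s requirements are met (total rental receipts for the year are $2,020, under the $2,080 limit; the number of days the property was let is 32 days, less than the 38 days limit). Turning to paragraph (n): (n) operates — the property is publicly advertised. Exception (d) does not apply.
No exception is made out. Bastian falls within the general rule.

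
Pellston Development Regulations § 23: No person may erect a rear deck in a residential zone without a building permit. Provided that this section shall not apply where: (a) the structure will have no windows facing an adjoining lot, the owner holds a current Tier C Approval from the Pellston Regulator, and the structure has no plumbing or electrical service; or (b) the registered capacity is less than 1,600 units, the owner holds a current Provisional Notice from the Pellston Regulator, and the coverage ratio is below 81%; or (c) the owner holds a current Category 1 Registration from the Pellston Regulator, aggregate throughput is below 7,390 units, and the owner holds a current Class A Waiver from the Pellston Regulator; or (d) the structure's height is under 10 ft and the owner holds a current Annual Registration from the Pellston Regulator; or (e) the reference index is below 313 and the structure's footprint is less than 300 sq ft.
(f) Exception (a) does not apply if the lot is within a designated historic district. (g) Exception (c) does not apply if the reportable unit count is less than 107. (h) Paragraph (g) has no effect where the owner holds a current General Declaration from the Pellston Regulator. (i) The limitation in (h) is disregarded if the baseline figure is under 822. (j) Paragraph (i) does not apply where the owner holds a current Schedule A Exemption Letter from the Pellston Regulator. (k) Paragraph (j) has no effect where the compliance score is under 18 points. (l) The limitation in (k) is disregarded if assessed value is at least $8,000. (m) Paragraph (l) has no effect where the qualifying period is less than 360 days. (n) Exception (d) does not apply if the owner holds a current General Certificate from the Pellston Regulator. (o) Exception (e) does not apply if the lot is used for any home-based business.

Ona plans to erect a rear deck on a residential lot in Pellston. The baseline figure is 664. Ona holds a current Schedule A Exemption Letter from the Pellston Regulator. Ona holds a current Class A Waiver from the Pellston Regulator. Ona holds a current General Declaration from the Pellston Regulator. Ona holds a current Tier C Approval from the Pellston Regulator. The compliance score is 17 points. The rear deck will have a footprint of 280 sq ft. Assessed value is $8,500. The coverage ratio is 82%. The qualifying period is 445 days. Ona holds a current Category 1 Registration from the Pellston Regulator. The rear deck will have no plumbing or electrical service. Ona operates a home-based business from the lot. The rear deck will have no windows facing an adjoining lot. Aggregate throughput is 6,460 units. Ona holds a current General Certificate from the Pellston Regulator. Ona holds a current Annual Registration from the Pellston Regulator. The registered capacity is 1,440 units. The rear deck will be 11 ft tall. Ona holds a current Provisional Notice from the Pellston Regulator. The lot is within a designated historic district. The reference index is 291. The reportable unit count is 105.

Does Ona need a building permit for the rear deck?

Exception (a)'s conditions are all satisfied: no windows face an adjoining lot; a current Tier C Approval is held; there is no plumbing or electrical service. But: (f) applies — the lot is in a historic district. Exception (a) does not apply.
Exception (b) does not apply: the coverage ratio is 82%, not below 81%.
Exception (c) is satisfied on its face — a current Category 1 Registration is held; aggregate throughput is 6,460 units, below the 7,390 units limit; a current Class A Waiver is held. Applying paragraphs (g)–(m): (g) applies (the reportable unit count is 105, less than the 107 limit), but is overridden by (h): (h) operates against (g): a current General Declaration is held. (i) operates (the baseline figure is 664, under the 822 limit), but is displaced by (j): (j) operates against (i): a current Schedule A Exemption Letter is held. (k) would limit (j) — the compliance score is 17 points, under the 18 points limit — but (l) sets (k) aside: (l) operates against (k): assessed value is $8,500, meeting the $8,000 threshold. (m), which would lift (l), is inapplicable — the qualifying period is 445 days, not less than 360 days. So (c) applies.
Exception (d) does not apply: the structure's height is 11 ft, not under 10 ft.
Exception (e) is satisfied on its face — the reference index is 291, below the 313 limit; the structure's footprint is 280 sq ft, less than the 300 sq ft limit. However, paragraph (o) must be considered: (o) operates against (e): a home-based business operates on the lot. Exception (e) does not apply.

No — exception (c) applies; Ona does not need a building permit.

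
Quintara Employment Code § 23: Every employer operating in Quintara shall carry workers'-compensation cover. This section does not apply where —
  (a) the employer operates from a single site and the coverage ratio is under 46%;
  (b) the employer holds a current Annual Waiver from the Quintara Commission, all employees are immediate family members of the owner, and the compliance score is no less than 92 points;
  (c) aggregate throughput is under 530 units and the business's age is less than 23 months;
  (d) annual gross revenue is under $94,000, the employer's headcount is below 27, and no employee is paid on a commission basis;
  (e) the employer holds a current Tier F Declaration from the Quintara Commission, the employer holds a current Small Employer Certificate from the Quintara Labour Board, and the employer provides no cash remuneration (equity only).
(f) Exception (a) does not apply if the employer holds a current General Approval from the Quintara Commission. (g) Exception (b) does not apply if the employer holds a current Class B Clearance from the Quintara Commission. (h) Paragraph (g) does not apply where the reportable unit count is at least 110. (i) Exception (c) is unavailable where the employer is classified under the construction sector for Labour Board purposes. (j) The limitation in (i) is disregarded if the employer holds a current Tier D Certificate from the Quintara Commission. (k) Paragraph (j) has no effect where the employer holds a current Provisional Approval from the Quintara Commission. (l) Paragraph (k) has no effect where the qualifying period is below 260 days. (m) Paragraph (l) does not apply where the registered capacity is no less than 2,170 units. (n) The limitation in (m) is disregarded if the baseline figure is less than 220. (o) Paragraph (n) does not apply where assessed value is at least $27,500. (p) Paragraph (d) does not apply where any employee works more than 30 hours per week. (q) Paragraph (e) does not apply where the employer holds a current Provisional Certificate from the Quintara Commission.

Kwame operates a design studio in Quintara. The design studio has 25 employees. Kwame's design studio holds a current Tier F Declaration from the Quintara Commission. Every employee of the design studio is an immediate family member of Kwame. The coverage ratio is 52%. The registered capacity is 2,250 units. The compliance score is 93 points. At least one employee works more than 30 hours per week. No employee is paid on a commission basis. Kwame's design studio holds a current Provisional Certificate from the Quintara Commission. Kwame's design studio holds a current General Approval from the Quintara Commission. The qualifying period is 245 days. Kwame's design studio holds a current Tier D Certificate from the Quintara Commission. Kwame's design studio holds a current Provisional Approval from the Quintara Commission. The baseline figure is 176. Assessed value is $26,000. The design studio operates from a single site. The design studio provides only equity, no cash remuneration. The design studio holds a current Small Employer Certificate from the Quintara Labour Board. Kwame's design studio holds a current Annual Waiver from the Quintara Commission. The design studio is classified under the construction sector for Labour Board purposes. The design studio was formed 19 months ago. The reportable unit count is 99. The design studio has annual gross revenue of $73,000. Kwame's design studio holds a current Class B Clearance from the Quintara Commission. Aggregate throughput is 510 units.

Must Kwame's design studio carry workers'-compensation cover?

Exception (a) fails — the coverage ratio is 52%, not under 46%.
All of (b)'s requirements are met (a current Annual Waiver is held; every employee is an immediate family member; the compliance score is 93 points, meeting the 92 points threshold). Turning to paragraphs (g)–(h): (g) operates against (b): a current Class B Clearance is held. (h), which would lift (g), is inapplicable — the reportable unit count is 99, short of 110. Exception (b) does not apply.
All of (c)'s requirements are met (aggregate throughput is 510 units, under the 530 units limit; the business's age is 19 months, less than the 23 months limit). Under paragraphs (i)–(o): (i) would limit (c) — the design studio is classified under the construction sector — but (j) sets (i) aside: (j) applies — a current Tier D Certificate is held. (k) applies (a current Provisional Approval is held), but is overridden by (l): (l) operates against (k): the qualifying period is 245 days, below the 260 days limit. (m) would limit (l) — the registered capacity is 2,250 units, meeting the 2,170 units threshold — but (n) sets (m) aside: (n) operates against (m): the baseline figure is 176, less than the 220 limit. (o), which would lift (n), is inapplicable — assessed value is $26,000, short of $27,500. (c) remains available.
All of (d)'s requirements are met (annual gross revenue is $73,000, under the $94,000 limit; the employer's headcount is 25, below the 27 limit; no employee is paid on commission). But: (p) operates against (d): at least one employee exceeds 30 hours/week. Exception (d) does not apply.
All of (e)'s requirements are met (a current Tier F Declaration is held; a current Small Employer Certificate is held; remuneration is equity-only). But applying paragraph (q): (q) operates against (e): a current Provisional Certificate is held. Exception (e) does not apply.

No — exception (c) applies; Kwame's design studio is not required to carry workers'-compensation cover.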